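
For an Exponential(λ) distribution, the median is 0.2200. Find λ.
λ = 3.1507

For X ~ Exponential(λ), the CDF is F(x) = 1 - e^(-λx).
The median m satisfies F(m) = 0.5:
1 - e^(-λm) = 0.5
e^(-λm) = 0.5
λm = ln(2)
m = ln(2) / λ

Given m = 0.2200:
λ = ln(2) / 0.2200 = 0.693147 / 0.2200 = 3.1507

Verification: ln(2) / 3.1507 = 0.2200 ✓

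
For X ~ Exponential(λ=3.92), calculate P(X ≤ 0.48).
0.847654

We have X ~ Exponential(λ=3.92).

The CDF gives us P(X ≤ k).

Using the CDF:
P(X ≤ 0.48) = 0.847654

This means there's approximately a 84.8% chance that X is at most 0.48.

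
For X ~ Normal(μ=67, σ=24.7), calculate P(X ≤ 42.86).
0.164203

We have X ~ Normal(μ=67, σ=24.7).

The CDF gives us P(X ≤ k).

Using the CDF:
P(X ≤ 42.86) = 0.164203

This means there's approximately a 16.4% chance that X is at most 42.86.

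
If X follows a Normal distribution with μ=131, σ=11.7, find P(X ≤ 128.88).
0.428107

We have X ~ Normal(μ=131, σ=11.7).

The CDF gives us P(X ≤ k).

Using the CDF:
P(X ≤ 128.88) = 0.428107

This means there's approximately a 42.8% chance that X is at most 128.88.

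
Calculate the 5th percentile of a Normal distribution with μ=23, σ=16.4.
-3.9756

We have X ~ Normal(μ=23, σ=16.4).

We want to find x such that P(X ≤ x) = 0.05.

This is the 5th percentile, which means 5% of values fall below this point.

Using the inverse CDF (quantile function):
x = F⁻¹(0.05) = -3.9756

Verification: P(X ≤ -3.9756) = 0.05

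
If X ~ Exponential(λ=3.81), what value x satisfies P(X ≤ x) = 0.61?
0.2471

We have X ~ Exponential(λ=3.81).

We want to find x such that P(X ≤ x) = 0.61.

This is the 61st percentile, which means 61% of values fall below this point.

Using the inverse CDF (quantile function):
x = F⁻¹(0.61) = 0.2471

Verification: P(X ≤ 0.2471) = 0.61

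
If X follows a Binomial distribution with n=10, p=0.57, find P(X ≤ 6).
0.689840

We have X ~ Binomial(n=10, p=0.57).

The CDF gives us P(X ≤ k).

Using the CDF:
P(X ≤ 6) = 0.689840

This means there's approximately a 69.0% chance that X is at most 6.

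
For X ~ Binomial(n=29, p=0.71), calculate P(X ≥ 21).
0.526240

We have X ~ Binomial(n=29, p=0.71).

For discrete distributions, P(X ≥ 21) = 1 - P(X ≤ 20).

P(X ≤ 20) = 0.473760
P(X ≥ 21) = 1 - 0.473760 = 0.526240

So there's approximately a 52.6% chance that X is at least 21.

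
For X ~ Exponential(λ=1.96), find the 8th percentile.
0.0425

We have X ~ Exponential(λ=1.96).

We want to find x such that P(X ≤ x) = 0.08.

This is the 8th percentile, which means 8% of values fall below this point.

Using the inverse CDF (quantile function):
x = F⁻¹(0.08) = 0.0425

Verification: P(X ≤ 0.0425) = 0.08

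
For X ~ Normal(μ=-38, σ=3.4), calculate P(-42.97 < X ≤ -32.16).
0.885167

We have X ~ Normal(μ=-38, σ=3.4).

To find P(-42.97 < X ≤ -32.16), we use:
P(-42.97 < X ≤ -32.16) = P(X ≤ -32.16) - P(X ≤ -42.97)
                 = F(-32.16) - F(-42.97)
                 = 0.957069 - 0.071903
                 = 0.885167

So there's approximately a 88.5% chance that X falls in this range.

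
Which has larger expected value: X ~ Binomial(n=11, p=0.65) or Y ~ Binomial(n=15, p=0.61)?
Y has larger mean (9.1500 > 7.1500)

Compute the expected value for each distribution:

X ~ Binomial(n=11, p=0.65):
E[X] = 7.1500

Y ~ Binomial(n=15, p=0.61):
E[Y] = 9.1500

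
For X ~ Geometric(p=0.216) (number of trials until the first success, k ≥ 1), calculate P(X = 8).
0.039325

We have X ~ Geometric(p=0.216) (number of trials until the first success, k ≥ 1).

For a Geometric distribution, the PMF gives us the probability of each outcome.

Using the PMF formula:
P(X = 8) = 0.039325

Rounded to 4 decimal places: 0.0393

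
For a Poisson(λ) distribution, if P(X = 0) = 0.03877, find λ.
λ = 3.2501

For a Poisson(λ) distribution, the PMF at 0 is:
P(X = 0) = λ^0 e^(-λ) / 0! = e^(-λ)

Given P(X = 0) = 0.03877:
e^(-λ) = 0.03877
-λ = ln(0.03877)
λ = -ln(0.03877) = 3.2501

Verification: e^(-3.2501) = 0.03877 ✓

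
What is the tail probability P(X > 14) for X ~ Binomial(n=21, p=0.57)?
0.131631

We have X ~ Binomial(n=21, p=0.57).

P(X > 14) = 1 - P(X ≤ 14)
                = 1 - F(14)
                = 1 - 0.868369
                = 0.131631

So there's approximately a 13.2% chance that X exceeds 14.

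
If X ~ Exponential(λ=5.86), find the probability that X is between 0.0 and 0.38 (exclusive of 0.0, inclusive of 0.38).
0.892127

We have X ~ Exponential(λ=5.86).

To find P(0.0 < X ≤ 0.38), we use:
P(0.0 < X ≤ 0.38) = P(X ≤ 0.38) - P(X ≤ 0.0)
                 = F(0.38) - F(0.0)
                 = 0.892127 - 0.000000
                 = 0.892127

So there's approximately a 89.2% chance that X falls in this range.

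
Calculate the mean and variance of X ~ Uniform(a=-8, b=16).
E[X] = 4.0000, Var(X) = 48.0000

We have X ~ Uniform(a=-8, b=16).

For a Uniform distribution with a=-8, b=16:

Expected value:
E[X] = 4.0000

Variance:
Var(X) = 48.0000

Standard deviation:
σ = √Var(X) = 6.9282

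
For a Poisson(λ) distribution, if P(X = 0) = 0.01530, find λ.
λ = 4.1799

For a Poisson(λ) distribution, the PMF at 0 is:
P(X = 0) = λ^0 e^(-λ) / 0! = e^(-λ)

Given P(X = 0) = 0.01530:
e^(-λ) = 0.01530
-λ = ln(0.01530)
λ = -ln(0.01530) = 4.1799

Verification: e^(-4.1799) = 0.01530 ✓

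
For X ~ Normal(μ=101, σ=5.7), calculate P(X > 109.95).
0.058187

We have X ~ Normal(μ=101, σ=5.7).

P(X > 109.95) = 1 - P(X ≤ 109.95)
                = 1 - F(109.95)
                = 1 - 0.941813
                = 0.058187

So there's approximately a 5.8% chance that X exceeds 109.95.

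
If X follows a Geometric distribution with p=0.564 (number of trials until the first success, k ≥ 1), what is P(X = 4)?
0.046745

We have X ~ Geometric(p=0.564) (number of trials until the first success, k ≥ 1).

For a Geometric distribution, the PMF gives us the probability of each outcome.

Using the PMF formula:
P(X = 4) = 0.046745

Rounded to 4 decimal places: 0.0467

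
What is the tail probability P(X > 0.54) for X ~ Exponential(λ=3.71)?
0.134876

We have X ~ Exponential(λ=3.71).

P(X > 0.54) = 1 - P(X ≤ 0.54)
                = 1 - F(0.54)
                = 1 - 0.865124
                = 0.134876

So there's approximately a 13.5% chance that X exceeds 0.54.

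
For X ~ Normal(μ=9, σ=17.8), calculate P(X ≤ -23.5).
0.033937

We have X ~ Normal(μ=9, σ=17.8).

The CDF gives us P(X ≤ k).

Using the CDF:
P(X ≤ -23.5) = 0.033937

This means there's approximately a 3.4% chance that X is at most -23.5.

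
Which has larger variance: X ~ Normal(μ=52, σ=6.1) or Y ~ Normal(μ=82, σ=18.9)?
Y has larger variance (357.2100 > 37.2100)

Compute the variance for each distribution:

X ~ Normal(μ=52, σ=6.1):
Var(X) = 37.2100

Y ~ Normal(μ=82, σ=18.9):
Var(Y) = 357.2100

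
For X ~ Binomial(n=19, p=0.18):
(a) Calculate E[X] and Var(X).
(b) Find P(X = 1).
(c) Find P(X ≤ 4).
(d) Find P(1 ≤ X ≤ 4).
(a) E[X] = 3.4200, Var(X) = 2.8044
(b) P(X = 1) = 0.096089
(c) P(X ≤ 4) = 0.752439
(d) P(1 ≤ X ≤ 4) = 0.729400

We have X ~ Binomial(n=19, p=0.18).

(a) Moments:
E[X] = 3.4200
Var(X) = 2.8044
σ = √Var(X) = 1.6746

(b) Point probability using PMF:
P(X = 1) = 0.096089

(c) Cumulative probability using CDF:
P(X ≤ 4) = F(4) = 0.752439

(d) Range probability:
P(1 ≤ X ≤ 4) = P(X ≤ 4) - P(X ≤ 0)
                   = F(4) - F(0)
                   = 0.752439 - 0.023039
                   = 0.729400

This means approximately 72.9% of outcomes fall in the interval [1, 4].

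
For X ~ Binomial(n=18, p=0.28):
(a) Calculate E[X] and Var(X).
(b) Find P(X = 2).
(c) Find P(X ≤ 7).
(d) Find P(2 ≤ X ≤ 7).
(a) E[X] = 5.0400, Var(X) = 3.6288
(b) P(X = 2) = 0.062564
(c) P(X ≤ 7) = 0.898629
(d) P(2 ≤ X ≤ 7) = 0.876998

We have X ~ Binomial(n=18, p=0.28).

(a) Moments:
E[X] = 5.0400
Var(X) = 3.6288
σ = √Var(X) = 1.9049

(b) Point probability using PMF:
P(X = 2) = 0.062564

(c) Cumulative probability using CDF:
P(X ≤ 7) = F(7) = 0.898629

(d) Range probability:
P(2 ≤ X ≤ 7) = P(X ≤ 7) - P(X ≤ 1)
                   = F(7) - F(1)
                   = 0.898629 - 0.021631
                   = 0.876998

This means approximately 87.7% of outcomes fall in the interval [2, 7].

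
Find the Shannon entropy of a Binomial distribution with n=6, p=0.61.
1.5874 nats

We have X ~ Binomial(n=6, p=0.61).

The Shannon entropy measures the uncertainty or information content of the distribution.

For a Binomial distribution with n=6, p=0.61:
H(X) = 1.5874 nats

(In bits, this would be 2.2901 bits.)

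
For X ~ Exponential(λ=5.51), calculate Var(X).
0.0329

We have X ~ Exponential(λ=5.51).

For an Exponential distribution with λ=5.51:
Var(X) = 0.0329

The variance measures the spread of the distribution around the mean.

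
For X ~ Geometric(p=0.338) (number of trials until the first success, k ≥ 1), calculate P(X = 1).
0.338000

We have X ~ Geometric(p=0.338) (number of trials until the first success, k ≥ 1).

For a Geometric distribution, the PMF gives us the probability of each outcome.

Using the PMF formula:
P(X = 1) = 0.338000

Rounded to 4 decimal places: 0.3380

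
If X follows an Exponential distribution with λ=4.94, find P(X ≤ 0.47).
0.901903

We have X ~ Exponential(λ=4.94).

The CDF gives us P(X ≤ k).

Using the CDF:
P(X ≤ 0.47) = 0.901903

This means there's approximately a 90.2% chance that X is at most 0.47.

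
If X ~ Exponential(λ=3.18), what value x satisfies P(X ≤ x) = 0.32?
0.1213

We have X ~ Exponential(λ=3.18).

We want to find x such that P(X ≤ x) = 0.32.

This is the 32nd percentile, which means 32% of values fall below this point.

Using the inverse CDF (quantile function):
x = F⁻¹(0.32) = 0.1213

Verification: P(X ≤ 0.1213) = 0.32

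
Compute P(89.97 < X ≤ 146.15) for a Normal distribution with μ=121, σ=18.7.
0.862153

We have X ~ Normal(μ=121, σ=18.7).

To find P(89.97 < X ≤ 146.15), we use:
P(89.97 < X ≤ 146.15) = P(X ≤ 146.15) - P(X ≤ 89.97)
                 = F(146.15) - F(89.97)
                 = 0.910674 - 0.048522
                 = 0.862153

So there's approximately a 86.2% chance that X falls in this range.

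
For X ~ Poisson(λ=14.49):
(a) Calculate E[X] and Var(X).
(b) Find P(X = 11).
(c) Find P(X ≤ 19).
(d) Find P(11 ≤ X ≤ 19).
(a) E[X] = 14.4900, Var(X) = 14.4900
(b) P(X = 11) = 0.075452
(c) P(X ≤ 19) = 0.901706
(d) P(11 ≤ X ≤ 19) = 0.756273

We have X ~ Poisson(λ=14.49).

(a) Moments:
E[X] = 14.4900
Var(X) = 14.4900
σ = √Var(X) = 3.8066

(b) Point probability using PMF:
P(X = 11) = 0.075452

(c) Cumulative probability using CDF:
P(X ≤ 19) = F(19) = 0.901706

(d) Range probability:
P(11 ≤ X ≤ 19) = P(X ≤ 19) - P(X ≤ 10)
                   = F(19) - F(10)
                   = 0.901706 - 0.145433
                   = 0.756273

This means approximately 75.6% of outcomes fall in the interval [11, 19].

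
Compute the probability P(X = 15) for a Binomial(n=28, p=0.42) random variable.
0.070253

We have X ~ Binomial(n=28, p=0.42).

For a Binomial distribution, the PMF gives us the probability of each outcome.

Using the PMF formula:
P(X = 15) = 0.070253

Rounded to 4 decimal places: 0.0703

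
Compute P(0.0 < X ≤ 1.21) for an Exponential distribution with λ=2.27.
0.935861

We have X ~ Exponential(λ=2.27).

To find P(0.0 < X ≤ 1.21), we use:
P(0.0 < X ≤ 1.21) = P(X ≤ 1.21) - P(X ≤ 0.0)
                 = F(1.21) - F(0.0)
                 = 0.935861 - 0.000000
                 = 0.935861

So there's approximately a 93.6% chance that X falls in this range.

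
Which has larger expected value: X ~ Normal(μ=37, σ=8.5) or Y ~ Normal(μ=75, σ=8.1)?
Y has larger mean (75.0000 > 37.0000)

Compute the expected value for each distribution:

X ~ Normal(μ=37, σ=8.5):
E[X] = 37.0000

Y ~ Normal(μ=75, σ=8.1):
E[Y] = 75.0000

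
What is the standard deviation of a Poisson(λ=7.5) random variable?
2.7386

We have X ~ Poisson(λ=7.5).

For a Poisson distribution with λ=7.5:
σ = √Var(X) = 2.7386

The standard deviation is the square root of the variance.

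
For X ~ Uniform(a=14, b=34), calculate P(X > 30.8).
0.160000

We have X ~ Uniform(a=14, b=34).

P(X > 30.8) = 1 - P(X ≤ 30.8)
                = 1 - F(30.8)
                = 1 - 0.840000
                = 0.160000

So there's approximately a 16.0% chance that X exceeds 30.8.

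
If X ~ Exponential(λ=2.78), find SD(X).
0.3597

We have X ~ Exponential(λ=2.78).

For an Exponential distribution with λ=2.78:
σ = √Var(X) = 0.3597

The standard deviation is the square root of the variance.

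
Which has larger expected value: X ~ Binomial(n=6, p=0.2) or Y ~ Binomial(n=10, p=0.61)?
Y has larger mean (6.1000 > 1.2000)

Compute the expected value for each distribution:

X ~ Binomial(n=6, p=0.2):
E[X] = 1.2000

Y ~ Binomial(n=10, p=0.61):
E[Y] = 6.1000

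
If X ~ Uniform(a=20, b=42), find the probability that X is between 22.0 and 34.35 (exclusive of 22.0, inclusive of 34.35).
0.561364

We have X ~ Uniform(a=20, b=42).

To find P(22.0 < X ≤ 34.35), we use:
P(22.0 < X ≤ 34.35) = P(X ≤ 34.35) - P(X ≤ 22.0)
                 = F(34.35) - F(22.0)
                 = 0.652273 - 0.090909
                 = 0.561364

So there's approximately a 56.1% chance that X falls in this range.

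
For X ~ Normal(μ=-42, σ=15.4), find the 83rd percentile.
-27.3059

We have X ~ Normal(μ=-42, σ=15.4).

We want to find x such that P(X ≤ x) = 0.83.

This is the 83rd percentile, which means 83% of values fall below this point.

Using the inverse CDF (quantile function):
x = F⁻¹(0.83) = -27.3059

Verification: P(X ≤ -27.3059) = 0.83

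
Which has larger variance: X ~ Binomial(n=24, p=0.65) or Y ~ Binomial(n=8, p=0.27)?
X has larger variance (5.4600 > 1.5768)

Compute the variance for each distribution:

X ~ Binomial(n=24, p=0.65):
Var(X) = 5.4600

Y ~ Binomial(n=8, p=0.27):
Var(Y) = 1.5768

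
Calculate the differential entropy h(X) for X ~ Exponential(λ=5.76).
-0.7509 nats

We have X ~ Exponential(λ=5.76).

The differential entropy measures the uncertainty or information content of the distribution.

For an Exponential distribution with λ=5.76:
h(X) = -0.7509 nats

(In bits, this would be -1.0834 bits.)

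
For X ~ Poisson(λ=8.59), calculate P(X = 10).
0.112093

We have X ~ Poisson(λ=8.59).

For a Poisson distribution, the PMF gives us the probability of each outcome.

Using the PMF formula:
P(X = 10) = 0.112093

Rounded to 4 decimal places: 0.1121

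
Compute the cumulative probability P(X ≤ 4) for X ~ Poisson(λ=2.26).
0.920856

We have X ~ Poisson(λ=2.26).

The CDF gives us P(X ≤ k).

Using the CDF:
P(X ≤ 4) = 0.920856

This means there's approximately a 92.1% chance that X is at most 4.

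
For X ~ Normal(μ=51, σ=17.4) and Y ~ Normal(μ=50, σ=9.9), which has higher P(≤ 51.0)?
Y has higher probability (P(Y ≤ 51.0) = 0.5402 > P(X ≤ 51.0) = 0.5000)

Compute P(≤ 51.0) for each distribution:

X ~ Normal(μ=51, σ=17.4):
P(X ≤ 51.0) = 0.5000

Y ~ Normal(μ=50, σ=9.9):
P(Y ≤ 51.0) = 0.5402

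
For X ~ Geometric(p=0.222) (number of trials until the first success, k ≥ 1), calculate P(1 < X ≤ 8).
0.643774

We have X ~ Geometric(p=0.222) (number of trials until the first success, k ≥ 1).

To find P(1 < X ≤ 8), we use:
P(1 < X ≤ 8) = P(X ≤ 8) - P(X ≤ 1)
                 = F(8) - F(1)
                 = 0.865774 - 0.222000
                 = 0.643774

So there's approximately a 64.4% chance that X falls in this range.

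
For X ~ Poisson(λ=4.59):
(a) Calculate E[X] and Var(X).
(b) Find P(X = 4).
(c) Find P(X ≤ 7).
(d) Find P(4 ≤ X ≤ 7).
(a) E[X] = 4.5900, Var(X) = 4.5900
(b) P(X = 4) = 0.187771
(c) P(X ≤ 7) = 0.905816
(d) P(4 ≤ X ≤ 7) = 0.578476

We have X ~ Poisson(λ=4.59).

(a) Moments:
E[X] = 4.5900
Var(X) = 4.5900
σ = √Var(X) = 2.1424

(b) Point probability using PMF:
P(X = 4) = 0.187771

(c) Cumulative probability using CDF:
P(X ≤ 7) = F(7) = 0.905816

(d) Range probability:
P(4 ≤ X ≤ 7) = P(X ≤ 7) - P(X ≤ 3)
                   = F(7) - F(3)
                   = 0.905816 - 0.327340
                   = 0.578476

This means approximately 57.8% of outcomes fall in the interval [4, 7].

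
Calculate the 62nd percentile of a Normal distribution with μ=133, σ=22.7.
139.9344

We have X ~ Normal(μ=133, σ=22.7).

We want to find x such that P(X ≤ x) = 0.62.

This is the 62nd percentile, which means 62% of values fall below this point.

Using the inverse CDF (quantile function):
x = F⁻¹(0.62) = 139.9344

Verification: P(X ≤ 139.9344) = 0.62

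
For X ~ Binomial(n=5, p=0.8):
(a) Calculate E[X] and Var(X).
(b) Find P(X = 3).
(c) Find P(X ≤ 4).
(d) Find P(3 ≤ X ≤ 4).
(a) E[X] = 4.0000, Var(X) = 0.8000
(b) P(X = 3) = 0.204800
(c) P(X ≤ 4) = 0.672320
(d) P(3 ≤ X ≤ 4) = 0.614400

We have X ~ Binomial(n=5, p=0.8).

(a) Moments:
E[X] = 4.0000
Var(X) = 0.8000
σ = √Var(X) = 0.8944

(b) Point probability using PMF:
P(X = 3) = 0.204800

(c) Cumulative probability using CDF:
P(X ≤ 4) = F(4) = 0.672320

(d) Range probability:
P(3 ≤ X ≤ 4) = P(X ≤ 4) - P(X ≤ 2)
                   = F(4) - F(2)
                   = 0.672320 - 0.057920
                   = 0.614400

This means approximately 61.4% of outcomes fall in the interval [3, 4].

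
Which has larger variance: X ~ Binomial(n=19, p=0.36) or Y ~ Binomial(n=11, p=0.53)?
X has larger variance (4.3776 > 2.7401)

Compute the variance for each distribution:

X ~ Binomial(n=19, p=0.36):
Var(X) = 4.3776

Y ~ Binomial(n=11, p=0.53):
Var(Y) = 2.7401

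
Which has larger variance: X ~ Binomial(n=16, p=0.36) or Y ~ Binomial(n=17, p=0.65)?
Y has larger variance (3.8675 > 3.6864)

Compute the variance for each distribution:

X ~ Binomial(n=16, p=0.36):
Var(X) = 3.6864

Y ~ Binomial(n=17, p=0.65):
Var(Y) = 3.8675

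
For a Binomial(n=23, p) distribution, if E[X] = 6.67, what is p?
p = 0.29

For a Binomial(n, p) distribution:
E[X] = n × p

Given n = 23 and E[X] = 6.67:
6.67 = 23 × p
p = 6.67 / 23 = 0.29

Verification: Binomial(23, 0.29) has E[X] = 6.67 ✓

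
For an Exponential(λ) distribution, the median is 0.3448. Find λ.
λ = 2.0103

For X ~ Exponential(λ), the CDF is F(x) = 1 - e^(-λx).
The median m satisfies F(m) = 0.5:
1 - e^(-λm) = 0.5
e^(-λm) = 0.5
λm = ln(2)
m = ln(2) / λ

Given m = 0.3448:
λ = ln(2) / 0.3448 = 0.693147 / 0.3448 = 2.0103

Verification: ln(2) / 2.0103 = 0.3448 ✓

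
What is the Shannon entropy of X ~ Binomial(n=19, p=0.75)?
2.0467 nats

We have X ~ Binomial(n=19, p=0.75).

The Shannon entropy measures the uncertainty or information content of the distribution.

For a Binomial distribution with n=19, p=0.75:
H(X) = 2.0467 nats

(In bits, this would be 2.9528 bits.)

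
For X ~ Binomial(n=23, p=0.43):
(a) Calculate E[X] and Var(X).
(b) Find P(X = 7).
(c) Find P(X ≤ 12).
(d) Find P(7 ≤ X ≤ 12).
(a) E[X] = 9.8900, Var(X) = 5.6373
(b) P(X = 7) = 0.082741
(c) P(X ≤ 12) = 0.863913
(d) P(7 ≤ X ≤ 12) = 0.789594

We have X ~ Binomial(n=23, p=0.43).

(a) Moments:
E[X] = 9.8900
Var(X) = 5.6373
σ = √Var(X) = 2.3743

(b) Point probability using PMF:
P(X = 7) = 0.082741

(c) Cumulative probability using CDF:
P(X ≤ 12) = F(12) = 0.863913

(d) Range probability:
P(7 ≤ X ≤ 12) = P(X ≤ 12) - P(X ≤ 6)
                   = F(12) - F(6)
                   = 0.863913 - 0.074319
                   = 0.789594

This means approximately 79.0% of outcomes fall in the interval [7, 12].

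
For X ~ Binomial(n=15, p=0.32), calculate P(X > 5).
0.339275

We have X ~ Binomial(n=15, p=0.32).

P(X > 5) = 1 - P(X ≤ 5)
                = 1 - F(5)
                = 1 - 0.660725
                = 0.339275

So there's approximately a 33.9% chance that X exceeds 5.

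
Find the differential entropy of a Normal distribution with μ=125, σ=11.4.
3.8526 nats

We have X ~ Normal(μ=125, σ=11.4).

The differential entropy measures the uncertainty or information content of the distribution.

For a Normal distribution with μ=125, σ=11.4:
h(X) = 3.8526 nats

(In bits, this would be 5.5581 bits.)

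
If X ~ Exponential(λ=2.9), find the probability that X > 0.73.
0.120392

We have X ~ Exponential(λ=2.9).

P(X > 0.73) = 1 - P(X ≤ 0.73)
                = 1 - F(0.73)
                = 1 - 0.879608
                = 0.120392

So there's approximately a 12.0% chance that X exceeds 0.73.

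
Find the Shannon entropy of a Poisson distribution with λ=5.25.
2.2299 nats

We have X ~ Poisson(λ=5.25).

The Shannon entropy measures the uncertainty or information content of the distribution.

For a Poisson distribution with λ=5.25:
H(X) = 2.2299 nats

(In bits, this would be 3.2171 bits.)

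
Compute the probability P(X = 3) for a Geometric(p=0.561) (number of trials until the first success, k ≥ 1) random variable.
0.108116

We have X ~ Geometric(p=0.561) (number of trials until the first success, k ≥ 1).

For a Geometric distribution, the PMF gives us the probability of each outcome.

Using the PMF formula:
P(X = 3) = 0.108116

Rounded to 4 decimal places: 0.1081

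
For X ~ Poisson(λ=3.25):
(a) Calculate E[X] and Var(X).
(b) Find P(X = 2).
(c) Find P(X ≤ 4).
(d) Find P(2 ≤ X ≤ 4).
(a) E[X] = 3.2500, Var(X) = 3.2500
(b) P(X = 2) = 0.204776
(c) P(X ≤ 4) = 0.771653
(d) P(2 ≤ X ≤ 4) = 0.606863

We have X ~ Poisson(λ=3.25).

(a) Moments:
E[X] = 3.2500
Var(X) = 3.2500
σ = √Var(X) = 1.8028

(b) Point probability using PMF:
P(X = 2) = 0.204776

(c) Cumulative probability using CDF:
P(X ≤ 4) = F(4) = 0.771653

(d) Range probability:
P(2 ≤ X ≤ 4) = P(X ≤ 4) - P(X ≤ 1)
                   = F(4) - F(1)
                   = 0.771653 - 0.164790
                   = 0.606863

This means approximately 60.7% of outcomes fall in the interval [2, 4].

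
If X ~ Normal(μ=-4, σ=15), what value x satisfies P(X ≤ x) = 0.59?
-0.5868

We have X ~ Normal(μ=-4, σ=15).

We want to find x such that P(X ≤ x) = 0.59.

This is the 59th percentile, which means 59% of values fall below this point.

Using the inverse CDF (quantile function):
x = F⁻¹(0.59) = -0.5868

Verification: P(X ≤ -0.5868) = 0.59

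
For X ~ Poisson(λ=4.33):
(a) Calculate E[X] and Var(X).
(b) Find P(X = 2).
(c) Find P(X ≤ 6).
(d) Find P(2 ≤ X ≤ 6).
(a) E[X] = 4.3300, Var(X) = 4.3300
(b) P(X = 2) = 0.123439
(c) P(X ≤ 6) = 0.852195
(d) P(2 ≤ X ≤ 6) = 0.782012

We have X ~ Poisson(λ=4.33).

(a) Moments:
E[X] = 4.3300
Var(X) = 4.3300
σ = √Var(X) = 2.0809

(b) Point probability using PMF:
P(X = 2) = 0.123439

(c) Cumulative probability using CDF:
P(X ≤ 6) = F(6) = 0.852195

(d) Range probability:
P(2 ≤ X ≤ 6) = P(X ≤ 6) - P(X ≤ 1)
                   = F(6) - F(1)
                   = 0.852195 - 0.070183
                   = 0.782012

This means approximately 78.2% of outcomes fall in the interval [2, 6].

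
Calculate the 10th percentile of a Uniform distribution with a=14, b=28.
15.4000

We have X ~ Uniform(a=14, b=28).

We want to find x such that P(X ≤ x) = 0.1.

This is the 10th percentile, which means 10% of values fall below this point.

Using the inverse CDF (quantile function):
x = F⁻¹(0.1) = 15.4000

Verification: P(X ≤ 15.4000) = 0.1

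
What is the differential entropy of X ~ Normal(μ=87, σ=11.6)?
3.8699 nats

We have X ~ Normal(μ=87, σ=11.6).

The differential entropy measures the uncertainty or information content of the distribution.

For a Normal distribution with μ=87, σ=11.6:
h(X) = 3.8699 nats

(In bits, this would be 5.5831 bits.)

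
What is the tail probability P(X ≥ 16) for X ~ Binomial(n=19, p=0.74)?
0.232019

We have X ~ Binomial(n=19, p=0.74).

For discrete distributions, P(X ≥ 16) = 1 - P(X ≤ 15).

P(X ≤ 15) = 0.767981
P(X ≥ 16) = 1 - 0.767981 = 0.232019

So there's approximately a 23.2% chance that X is at least 16.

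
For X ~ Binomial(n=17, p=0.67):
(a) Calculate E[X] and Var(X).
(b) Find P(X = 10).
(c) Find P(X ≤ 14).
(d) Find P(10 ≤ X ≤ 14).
(a) E[X] = 11.3900, Var(X) = 3.7587
(b) P(X = 10) = 0.151085
(c) P(X ≤ 14) = 0.953196
(d) P(10 ≤ X ≤ 14) = 0.788953

We have X ~ Binomial(n=17, p=0.67).

(a) Moments:
E[X] = 11.3900
Var(X) = 3.7587
σ = √Var(X) = 1.9387

(b) Point probability using PMF:
P(X = 10) = 0.151085

(c) Cumulative probability using CDF:
P(X ≤ 14) = F(14) = 0.953196

(d) Range probability:
P(10 ≤ X ≤ 14) = P(X ≤ 14) - P(X ≤ 9)
                   = F(14) - F(9)
                   = 0.953196 - 0.164243
                   = 0.788953

This means approximately 78.9% of outcomes fall in the interval [10, 14].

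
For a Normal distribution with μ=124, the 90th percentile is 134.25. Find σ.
σ = 7.9981

For X ~ Normal(μ, σ), the p-th percentile satisfies x = μ + z_p × σ,
where z_p = Φ⁻¹(p) is the standard normal quantile.

Step 1: z_{0.9} = Φ⁻¹(0.9) = 1.2816

Step 2: Solve for σ:
134.25 = 124 + 1.2816 × σ
σ = (134.25 - 124) / 1.2816
σ = 10.25 / 1.2816
σ = 7.9981

Verification: μ + z × σ = 124 + 1.2816 × 7.9981 = 134.25 ✓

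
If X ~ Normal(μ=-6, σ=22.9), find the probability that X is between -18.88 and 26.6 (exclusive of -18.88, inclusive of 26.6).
0.635810

We have X ~ Normal(μ=-6, σ=22.9).

To find P(-18.88 < X ≤ 26.6), we use:
P(-18.88 < X ≤ 26.6) = P(X ≤ 26.6) - P(X ≤ -18.88)
                 = F(26.6) - F(-18.88)
                 = 0.922716 - 0.286906
                 = 0.635810

So there's approximately a 63.6% chance that X falls in this range.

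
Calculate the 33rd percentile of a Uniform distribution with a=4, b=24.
10.6000

We have X ~ Uniform(a=4, b=24).

We want to find x such that P(X ≤ x) = 0.33.

This is the 33rd percentile, which means 33% of values fall below this point.

Using the inverse CDF (quantile function):
x = F⁻¹(0.33) = 10.6000

Verification: P(X ≤ 10.6000) = 0.33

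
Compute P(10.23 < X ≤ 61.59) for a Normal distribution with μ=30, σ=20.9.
0.762576

We have X ~ Normal(μ=30, σ=20.9).

To find P(10.23 < X ≤ 61.59), we use:
P(10.23 < X ≤ 61.59) = P(X ≤ 61.59) - P(X ≤ 10.23)
                 = F(61.59) - F(10.23)
                 = 0.934667 - 0.172091
                 = 0.762576

So there's approximately a 76.3% chance that X falls in this range.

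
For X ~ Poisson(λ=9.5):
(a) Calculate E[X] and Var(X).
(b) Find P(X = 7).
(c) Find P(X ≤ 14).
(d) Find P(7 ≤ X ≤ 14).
(a) E[X] = 9.5000, Var(X) = 9.5000
(b) P(X = 7) = 0.103714
(c) P(X ≤ 14) = 0.940008
(d) P(7 ≤ X ≤ 14) = 0.775059

We have X ~ Poisson(λ=9.5).

(a) Moments:
E[X] = 9.5000
Var(X) = 9.5000
σ = √Var(X) = 3.0822

(b) Point probability using PMF:
P(X = 7) = 0.103714

(c) Cumulative probability using CDF:
P(X ≤ 14) = F(14) = 0.940008

(d) Range probability:
P(7 ≤ X ≤ 14) = P(X ≤ 14) - P(X ≤ 6)
                   = F(14) - F(6)
                   = 0.940008 - 0.164949
                   = 0.775059

This means approximately 77.5% of outcomes fall in the interval [7, 14].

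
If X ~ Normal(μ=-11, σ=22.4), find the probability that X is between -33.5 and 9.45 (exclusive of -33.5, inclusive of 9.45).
0.661787

We have X ~ Normal(μ=-11, σ=22.4).

To find P(-33.5 < X ≤ 9.45), we use:
P(-33.5 < X ≤ 9.45) = P(X ≤ 9.45) - P(X ≤ -33.5)
                 = F(9.45) - F(-33.5)
                 = 0.819365 - 0.157577
                 = 0.661787

So there's approximately a 66.2% chance that X falls in this range.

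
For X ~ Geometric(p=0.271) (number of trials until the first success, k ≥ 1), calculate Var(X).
9.9263

We have X ~ Geometric(p=0.271) (number of trials until the first success, k ≥ 1).

For a Geometric distribution with p=0.271 (number of trials until the first success, k ≥ 1):
Var(X) = 9.9263

The variance measures the spread of the distribution around the mean.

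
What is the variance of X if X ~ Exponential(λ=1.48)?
0.4565

We have X ~ Exponential(λ=1.48).

For an Exponential distribution with λ=1.48:
Var(X) = 0.4565

The variance measures the spread of the distribution around the mean.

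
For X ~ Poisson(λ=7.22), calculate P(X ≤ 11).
0.936080

We have X ~ Poisson(λ=7.22).

The CDF gives us P(X ≤ k).

Using the CDF:
P(X ≤ 11) = 0.936080

This means there's approximately a 93.6% chance that X is at most 11.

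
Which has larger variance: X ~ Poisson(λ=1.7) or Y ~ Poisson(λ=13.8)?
Y has larger variance (13.8000 > 1.7000)

Compute the variance for each distribution:

X ~ Poisson(λ=1.7):
Var(X) = 1.7000

Y ~ Poisson(λ=13.8):
Var(Y) = 13.8000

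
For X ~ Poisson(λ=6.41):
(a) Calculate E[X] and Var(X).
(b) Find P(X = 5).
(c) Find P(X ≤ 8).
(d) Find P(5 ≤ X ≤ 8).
(a) E[X] = 6.4100, Var(X) = 6.4100
(b) P(X = 5) = 0.148348
(c) P(X ≤ 8) = 0.802153
(d) P(5 ≤ X ≤ 8) = 0.568243

We have X ~ Poisson(λ=6.41).

(a) Moments:
E[X] = 6.4100
Var(X) = 6.4100
σ = √Var(X) = 2.5318

(b) Point probability using PMF:
P(X = 5) = 0.148348

(c) Cumulative probability using CDF:
P(X ≤ 8) = F(8) = 0.802153

(d) Range probability:
P(5 ≤ X ≤ 8) = P(X ≤ 8) - P(X ≤ 4)
                   = F(8) - F(4)
                   = 0.802153 - 0.233911
                   = 0.568243

This means approximately 56.8% of outcomes fall in the interval [5, 8].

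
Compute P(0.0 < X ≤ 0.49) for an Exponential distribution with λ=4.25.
0.875382

We have X ~ Exponential(λ=4.25).

To find P(0.0 < X ≤ 0.49), we use:
P(0.0 < X ≤ 0.49) = P(X ≤ 0.49) - P(X ≤ 0.0)
                 = F(0.49) - F(0.0)
                 = 0.875382 - 0.000000
                 = 0.875382

So there's approximately a 87.5% chance that X falls in this range.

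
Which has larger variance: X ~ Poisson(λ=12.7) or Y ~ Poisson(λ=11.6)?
X has larger variance (12.7000 > 11.6000)

Compute the variance for each distribution:

X ~ Poisson(λ=12.7):
Var(X) = 12.7000

Y ~ Poisson(λ=11.6):
Var(Y) = 11.6000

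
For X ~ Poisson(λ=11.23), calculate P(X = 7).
0.059306

We have X ~ Poisson(λ=11.23).

For a Poisson distribution, the PMF gives us the probability of each outcome.

Using the PMF formula:
P(X = 7) = 0.059306

Rounded to 4 decimal places: 0.0593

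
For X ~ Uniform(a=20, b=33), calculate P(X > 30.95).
0.157692

We have X ~ Uniform(a=20, b=33).

P(X > 30.95) = 1 - P(X ≤ 30.95)
                = 1 - F(30.95)
                = 1 - 0.842308
                = 0.157692

So there's approximately a 15.8% chance that X exceeds 30.95.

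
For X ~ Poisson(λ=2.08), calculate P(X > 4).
0.060159

We have X ~ Poisson(λ=2.08).

P(X > 4) = 1 - P(X ≤ 4)
                = 1 - F(4)
                = 1 - 0.939841
                = 0.060159

So there's approximately a 6.0% chance that X exceeds 4.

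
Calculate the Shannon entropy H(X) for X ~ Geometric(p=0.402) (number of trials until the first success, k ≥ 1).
1.6762 nats

We have X ~ Geometric(p=0.402) (number of trials until the first success, k ≥ 1).

The Shannon entropy measures the uncertainty or information content of the distribution.

For a Geometric distribution with p=0.402 (number of trials until the first success, k ≥ 1):
H(X) = 1.6762 nats

(In bits, this would be 2.4182 bits.)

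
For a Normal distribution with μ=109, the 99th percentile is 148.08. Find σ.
σ = 16.7989

For X ~ Normal(μ, σ), the p-th percentile satisfies x = μ + z_p × σ,
where z_p = Φ⁻¹(p) is the standard normal quantile.

Step 1: z_{0.99} = Φ⁻¹(0.99) = 2.3263

Step 2: Solve for σ:
148.08 = 109 + 2.3263 × σ
σ = (148.08 - 109) / 2.3263
σ = 39.08 / 2.3263
σ = 16.7989

Verification: μ + z × σ = 109 + 2.3263 × 16.7989 = 148.08 ✓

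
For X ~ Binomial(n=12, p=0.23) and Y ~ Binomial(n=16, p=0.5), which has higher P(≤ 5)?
X has higher probability (P(X ≤ 5) = 0.9626 > P(Y ≤ 5) = 0.1051)

Compute P(≤ 5) for each distribution:

X ~ Binomial(n=12, p=0.23):
P(X ≤ 5) = 0.9626

Y ~ Binomial(n=16, p=0.5):
P(Y ≤ 5) = 0.1051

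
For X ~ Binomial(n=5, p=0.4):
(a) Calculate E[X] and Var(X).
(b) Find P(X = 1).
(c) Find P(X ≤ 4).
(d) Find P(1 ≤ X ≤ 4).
(a) E[X] = 2.0000, Var(X) = 1.2000
(b) P(X = 1) = 0.259200
(c) P(X ≤ 4) = 0.989760
(d) P(1 ≤ X ≤ 4) = 0.912000

We have X ~ Binomial(n=5, p=0.4).

(a) Moments:
E[X] = 2.0000
Var(X) = 1.2000
σ = √Var(X) = 1.0954

(b) Point probability using PMF:
P(X = 1) = 0.259200

(c) Cumulative probability using CDF:
P(X ≤ 4) = F(4) = 0.989760

(d) Range probability:
P(1 ≤ X ≤ 4) = P(X ≤ 4) - P(X ≤ 0)
                   = F(4) - F(0)
                   = 0.989760 - 0.077760
                   = 0.912000

This means approximately 91.2% of outcomes fall in the interval [1, 4].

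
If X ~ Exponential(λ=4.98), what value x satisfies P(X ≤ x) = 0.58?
0.1742

We have X ~ Exponential(λ=4.98).

We want to find x such that P(X ≤ x) = 0.58.

This is the 58th percentile, which means 58% of values fall below this point.

Using the inverse CDF (quantile function):
x = F⁻¹(0.58) = 0.1742

Verification: P(X ≤ 0.1742) = 0.58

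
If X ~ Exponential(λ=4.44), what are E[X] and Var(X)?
E[X] = 0.2252, Var(X) = 0.0507

We have X ~ Exponential(λ=4.44).

For an Exponential distribution with λ=4.44:

Expected value:
E[X] = 0.2252

Variance:
Var(X) = 0.0507

Standard deviation:
σ = √Var(X) = 0.2252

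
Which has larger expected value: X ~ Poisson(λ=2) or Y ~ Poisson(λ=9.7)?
Y has larger mean (9.7000 > 2.0000)

Compute the expected value for each distribution:

X ~ Poisson(λ=2):
E[X] = 2.0000

Y ~ Poisson(λ=9.7):
E[Y] = 9.7000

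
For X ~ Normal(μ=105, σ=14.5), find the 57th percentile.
107.5574

We have X ~ Normal(μ=105, σ=14.5).

We want to find x such that P(X ≤ x) = 0.57.

This is the 57th percentile, which means 57% of values fall below this point.

Using the inverse CDF (quantile function):
x = F⁻¹(0.57) = 107.5574

Verification: P(X ≤ 107.5574) = 0.57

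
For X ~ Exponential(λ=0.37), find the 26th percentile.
0.8138

We have X ~ Exponential(λ=0.37).

We want to find x such that P(X ≤ x) = 0.26.

This is the 26th percentile, which means 26% of values fall below this point.

Using the inverse CDF (quantile function):
x = F⁻¹(0.26) = 0.8138

Verification: P(X ≤ 0.8138) = 0.26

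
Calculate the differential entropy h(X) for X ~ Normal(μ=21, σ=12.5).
3.9447 nats

We have X ~ Normal(μ=21, σ=12.5).

The differential entropy measures the uncertainty or information content of the distribution.

For a Normal distribution with μ=21, σ=12.5:
h(X) = 3.9447 nats

(In bits, this would be 5.6910 bits.)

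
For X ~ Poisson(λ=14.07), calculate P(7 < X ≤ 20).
0.919636

We have X ~ Poisson(λ=14.07).

To find P(7 < X ≤ 20), we use:
P(7 < X ≤ 20) = P(X ≤ 20) - P(X ≤ 7)
                 = F(20) - F(7)
                 = 0.950060 - 0.030423
                 = 0.919636

So there's approximately a 92.0% chance that X falls in this range.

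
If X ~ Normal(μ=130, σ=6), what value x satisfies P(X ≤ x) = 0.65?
132.3119

We have X ~ Normal(μ=130, σ=6).

We want to find x such that P(X ≤ x) = 0.65.

This is the 65th percentile, which means 65% of values fall below this point.

Using the inverse CDF (quantile function):
x = F⁻¹(0.65) = 132.3119

Verification: P(X ≤ 132.3119) = 0.65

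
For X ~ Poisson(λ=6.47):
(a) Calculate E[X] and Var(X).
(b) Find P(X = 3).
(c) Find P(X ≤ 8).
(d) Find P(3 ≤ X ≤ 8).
(a) E[X] = 6.4700, Var(X) = 6.4700
(b) P(X = 3) = 0.069932
(c) P(X ≤ 8) = 0.795125
(d) P(3 ≤ X ≤ 8) = 0.751126

We have X ~ Poisson(λ=6.47).

(a) Moments:
E[X] = 6.4700
Var(X) = 6.4700
σ = √Var(X) = 2.5436

(b) Point probability using PMF:
P(X = 3) = 0.069932

(c) Cumulative probability using CDF:
P(X ≤ 8) = F(8) = 0.795125

(d) Range probability:
P(3 ≤ X ≤ 8) = P(X ≤ 8) - P(X ≤ 2)
                   = F(8) - F(2)
                   = 0.795125 - 0.043999
                   = 0.751126

This means approximately 75.1% of outcomes fall in the interval [3, 8].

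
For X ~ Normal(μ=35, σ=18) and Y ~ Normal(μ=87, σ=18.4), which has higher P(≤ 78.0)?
X has higher probability (P(X ≤ 78.0) = 0.9916 > P(Y ≤ 78.0) = 0.3124)

Compute P(≤ 78.0) for each distribution:

X ~ Normal(μ=35, σ=18):
P(X ≤ 78.0) = 0.9916

Y ~ Normal(μ=87, σ=18.4):
P(Y ≤ 78.0) = 0.3124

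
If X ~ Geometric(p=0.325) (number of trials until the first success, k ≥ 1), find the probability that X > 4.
0.207594

We have X ~ Geometric(p=0.325) (number of trials until the first success, k ≥ 1).

P(X > 4) = 1 - P(X ≤ 4)
                = 1 - F(4)
                = 1 - 0.792406
                = 0.207594

So there's approximately a 20.8% chance that X exceeds 4.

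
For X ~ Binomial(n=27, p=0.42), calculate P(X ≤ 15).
0.946672

We have X ~ Binomial(n=27, p=0.42).

The CDF gives us P(X ≤ k).

Using the CDF:
P(X ≤ 15) = 0.946672

This means there's approximately a 94.7% chance that X is at most 15.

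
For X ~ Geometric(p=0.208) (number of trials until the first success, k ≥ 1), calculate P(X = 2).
0.164736

We have X ~ Geometric(p=0.208) (number of trials until the first success, k ≥ 1).

For a Geometric distribution, the PMF gives us the probability of each outcome.

Using the PMF formula:
P(X = 2) = 0.164736

Rounded to 4 decimal places: 0.1647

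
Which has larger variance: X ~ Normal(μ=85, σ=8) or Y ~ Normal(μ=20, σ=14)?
Y has larger variance (196.0000 > 64.0000)

Compute the variance for each distribution:

X ~ Normal(μ=85, σ=8):
Var(X) = 64.0000

Y ~ Normal(μ=20, σ=14):
Var(Y) = 196.0000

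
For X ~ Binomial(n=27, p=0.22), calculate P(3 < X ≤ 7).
0.647262

We have X ~ Binomial(n=27, p=0.22).

To find P(3 < X ≤ 7), we use:
P(3 < X ≤ 7) = P(X ≤ 7) - P(X ≤ 3)
                 = F(7) - F(3)
                 = 0.771965 - 0.124703
                 = 0.647262

So there's approximately a 64.7% chance that X falls in this range.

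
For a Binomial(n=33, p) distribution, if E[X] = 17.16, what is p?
p = 0.52

For a Binomial(n, p) distribution:
E[X] = n × p

Given n = 33 and E[X] = 17.16:
17.16 = 33 × p
p = 17.16 / 33 = 0.52

Verification: Binomial(33, 0.52) has E[X] = 17.16 ✓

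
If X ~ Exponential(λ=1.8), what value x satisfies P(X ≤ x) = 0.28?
0.1825

We have X ~ Exponential(λ=1.8).

We want to find x such that P(X ≤ x) = 0.28.

This is the 28th percentile, which means 28% of values fall below this point.

Using the inverse CDF (quantile function):
x = F⁻¹(0.28) = 0.1825

Verification: P(X ≤ 0.1825) = 0.28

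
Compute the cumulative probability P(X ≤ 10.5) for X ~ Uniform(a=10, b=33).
0.021739

We have X ~ Uniform(a=10, b=33).

The CDF gives us P(X ≤ k).

Using the CDF:
P(X ≤ 10.5) = 0.021739

This means there's approximately a 2.2% chance that X is at most 10.5.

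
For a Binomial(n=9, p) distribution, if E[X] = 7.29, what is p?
p = 0.81

For a Binomial(n, p) distribution:
E[X] = n × p

Given n = 9 and E[X] = 7.29:
7.29 = 9 × p
p = 7.29 / 9 = 0.81

Verification: Binomial(9, 0.81) has E[X] = 7.29 ✓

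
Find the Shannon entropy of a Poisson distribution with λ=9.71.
2.5464 nats

We have X ~ Poisson(λ=9.71).

The Shannon entropy measures the uncertainty or information content of the distribution.

For a Poisson distribution with λ=9.71:
H(X) = 2.5464 nats

(In bits, this would be 3.6737 bits.)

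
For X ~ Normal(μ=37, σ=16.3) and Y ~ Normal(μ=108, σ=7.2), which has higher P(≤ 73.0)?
X has higher probability (P(X ≤ 73.0) = 0.9864 > P(Y ≤ 73.0) = 0.0000)

Compute P(≤ 73.0) for each distribution:

X ~ Normal(μ=37, σ=16.3):
P(X ≤ 73.0) = 0.9864

Y ~ Normal(μ=108, σ=7.2):
P(Y ≤ 73.0) = 0.0000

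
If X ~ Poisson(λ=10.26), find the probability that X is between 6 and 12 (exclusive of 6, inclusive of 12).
0.651715

We have X ~ Poisson(λ=10.26).

To find P(6 < X ≤ 12), we use:
P(6 < X ≤ 12) = P(X ≤ 12) - P(X ≤ 6)
                 = F(12) - F(6)
                 = 0.766296 - 0.114581
                 = 0.651715

So there's approximately a 65.2% chance that X falls in this range.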